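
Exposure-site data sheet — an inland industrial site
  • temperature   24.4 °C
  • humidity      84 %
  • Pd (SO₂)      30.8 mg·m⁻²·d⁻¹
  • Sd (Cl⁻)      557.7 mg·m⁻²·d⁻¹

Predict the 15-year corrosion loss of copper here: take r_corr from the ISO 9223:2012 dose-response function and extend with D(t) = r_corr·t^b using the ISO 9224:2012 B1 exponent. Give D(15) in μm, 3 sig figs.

copper: T>10 °C ⇒ hinge -0.080·(24.4−10) = -1.1520
  SO₂ term: 0.0053·30.8^0.26·exp(0.059·84-1.1520) = 0.5799
  Cl⁻ term: 0.01025·557.7^0.27·exp(0.036·84+0.049·24.4) = 3.844
  sum: 0.5799 + 3.844 → r_corr = 4.424 μm/a
Power-law: D(15) = r_corr · 15^0.667
  D(15) = 4.424 × 15^0.667 = 4.424 × 6.088 = 26.93 μm

D(15) = 26.9 μm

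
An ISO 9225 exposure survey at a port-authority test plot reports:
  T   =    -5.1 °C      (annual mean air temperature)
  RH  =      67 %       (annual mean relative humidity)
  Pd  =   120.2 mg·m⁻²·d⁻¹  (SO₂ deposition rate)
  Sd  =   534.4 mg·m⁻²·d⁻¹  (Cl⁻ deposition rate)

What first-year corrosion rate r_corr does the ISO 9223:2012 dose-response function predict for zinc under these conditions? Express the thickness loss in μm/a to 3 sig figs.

r_corr = 2.00 μm/a

zinc: temperature factor f = +0.038·(-15.1) = -0.5738
  Pd branch = 0.0129·Pd^0.44·e^(0.046·RH+f) = 1.303 μm/a
  Cl⁻ term: 0.0175·534.4^0.57·exp(0.008·67+0.085·-5.1) = 0.6957
  sum: 1.303 + 0.6957 → r_corr = 1.999 μm/a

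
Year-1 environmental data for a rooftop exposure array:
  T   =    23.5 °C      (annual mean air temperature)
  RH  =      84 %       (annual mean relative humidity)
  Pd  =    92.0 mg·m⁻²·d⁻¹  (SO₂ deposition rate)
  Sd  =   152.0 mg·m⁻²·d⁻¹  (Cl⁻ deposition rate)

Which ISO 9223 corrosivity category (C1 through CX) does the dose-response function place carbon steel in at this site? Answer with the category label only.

C5

carbon steel: f(T) = -0.054·(T−10) [T>10 °C] = -0.7290
  sulphur-dioxide contribution → 48.1 μm/a
  chloride contribution → 94.07 μm/a
  total first-year rate 142.2 μm/a
ISO 9223 Table 2 (carbon steel): 80 < 142 ≤ 200 μm/a ⇒ C5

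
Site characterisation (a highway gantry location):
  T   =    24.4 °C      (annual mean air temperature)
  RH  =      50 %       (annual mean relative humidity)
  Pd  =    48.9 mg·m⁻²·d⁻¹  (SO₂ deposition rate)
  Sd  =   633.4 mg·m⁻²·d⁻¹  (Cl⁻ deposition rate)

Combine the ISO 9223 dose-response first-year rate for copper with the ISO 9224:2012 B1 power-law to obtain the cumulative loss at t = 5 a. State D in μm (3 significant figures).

D(5) = 3.68 μm

copper: T>10 °C ⇒ hinge -0.080·(24.4−10) = -1.1520
  sulphur-dioxide contribution → 0.08797 μm/a
  chloride contribution → 1.17 μm/a
  ⇒ r_corr(copper) = 1.258 μm/a
Long-term exponent b (ISO 9224 Table 2, B1) = 0.667
  D(5) = 1.258 × 5^0.667 = 1.258 × 2.926 = 3.68 μm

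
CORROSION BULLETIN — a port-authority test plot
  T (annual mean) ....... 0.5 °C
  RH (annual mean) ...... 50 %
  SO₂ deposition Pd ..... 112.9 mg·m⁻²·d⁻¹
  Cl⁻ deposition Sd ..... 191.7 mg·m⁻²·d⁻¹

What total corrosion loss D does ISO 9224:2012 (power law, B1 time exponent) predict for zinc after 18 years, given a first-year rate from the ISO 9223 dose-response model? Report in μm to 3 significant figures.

zinc: f(T) = +0.038·(T−10) [T≤10 °C] = -0.3610
  SO₂ term: 0.0129·112.9^0.44·exp(0.046·50-0.3610) = 0.7176
  Cl⁻ term: 0.0175·191.7^0.57·exp(0.008·50+0.085·0.5) = 0.5449
  sum: 0.7176 + 0.5449 → r_corr = 1.262 μm/a
ISO 9224: D(t) = r_corr · t^b with b = 0.813 (zinc, B1)
  D(18) = 1.262 × 18^0.813 = 1.262 × 10.48 = 13.24 μm

D(18) = 13.2 μm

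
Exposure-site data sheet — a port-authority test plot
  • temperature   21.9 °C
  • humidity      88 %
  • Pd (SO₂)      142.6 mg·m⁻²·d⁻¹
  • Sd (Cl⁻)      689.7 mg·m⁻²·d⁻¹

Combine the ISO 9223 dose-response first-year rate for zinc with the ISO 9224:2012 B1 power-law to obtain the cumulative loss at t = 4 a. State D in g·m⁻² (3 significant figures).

zinc: T>10 °C ⇒ hinge -0.071·(21.9−10) = -0.8449
  Pd branch = 0.0129·Pd^0.44·e^(0.046·RH+f) = 2.815 μm/a
  Sd branch = 0.0175·Sd^0.57·e^(0.008·RH+0.085·T) = 9.446 μm/a
  sum: 2.815 + 9.446 → r_corr = 12.26 μm/a
Long-term exponent b (ISO 9224 Table 2, B1) = 0.813
  D(4) = 12.26 × 4^0.813 = 12.26 × 3.087 = 37.85 μm
  Mass loss = 37.85 μm × 7.14 g/cm³ = 270.2 g·m⁻²

D(4) = 270 g·m⁻²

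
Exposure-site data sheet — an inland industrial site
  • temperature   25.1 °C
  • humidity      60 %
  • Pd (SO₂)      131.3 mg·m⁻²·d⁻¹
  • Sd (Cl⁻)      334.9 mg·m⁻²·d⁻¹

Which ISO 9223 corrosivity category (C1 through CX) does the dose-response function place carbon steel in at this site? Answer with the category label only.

C5

carbon steel: f(T) = -0.054·(T−10) [T>10 °C] = -0.8154
  Pd branch = 1.77·Pd^0.52·e^(0.02·RH+f) = 32.85 μm/a
  Cl⁻ term: 0.102·334.9^0.62·exp(0.033·60+0.04·25.1) = 74.13
  sum: 32.85 + 74.13 → r_corr = 107 μm/a
Category bounds: 80…200 μm/a bracket r_corr ⇒ C5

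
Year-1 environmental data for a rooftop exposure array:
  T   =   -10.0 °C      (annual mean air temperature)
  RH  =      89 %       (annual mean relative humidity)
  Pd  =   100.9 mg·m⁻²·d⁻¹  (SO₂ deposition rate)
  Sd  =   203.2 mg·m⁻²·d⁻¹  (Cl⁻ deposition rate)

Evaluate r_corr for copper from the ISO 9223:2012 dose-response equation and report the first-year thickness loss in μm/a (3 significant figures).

r_corr = 0.919 μm/a

copper: f(T) = +0.126·(T−10) [T≤10 °C] = -2.5200
  sulphur-dioxide contribution → 0.27 μm/a
  chloride contribution → 0.6494 μm/a
  total first-year rate 0.9194 μm/a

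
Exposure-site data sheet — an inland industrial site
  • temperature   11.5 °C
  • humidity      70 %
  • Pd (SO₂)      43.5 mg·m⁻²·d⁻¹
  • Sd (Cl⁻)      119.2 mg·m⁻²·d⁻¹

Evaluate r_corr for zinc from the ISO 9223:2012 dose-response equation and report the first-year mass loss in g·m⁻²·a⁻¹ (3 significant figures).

zinc: f(T) = -0.071·(T−10) [T>10 °C] = -0.1065
  sulphur-dioxide contribution → 1.527 μm/a
  chloride contribution → 1.242 μm/a
  ⇒ r_corr(zinc) = 2.769 μm/a
Convert to mass loss: 2.769 μm/a × 7.14 g/cm³ = 19.77 g·m⁻²·a⁻¹

r_corr = 19.8 g·m⁻²·a⁻¹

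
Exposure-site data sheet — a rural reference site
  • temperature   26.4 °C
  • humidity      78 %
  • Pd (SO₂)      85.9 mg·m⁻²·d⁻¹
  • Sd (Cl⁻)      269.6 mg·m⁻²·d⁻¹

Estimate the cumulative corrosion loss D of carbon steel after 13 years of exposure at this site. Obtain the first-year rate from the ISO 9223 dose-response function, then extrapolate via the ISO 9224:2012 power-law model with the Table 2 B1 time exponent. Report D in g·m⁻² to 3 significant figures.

carbon steel: f(T) = -0.054·(T−10) [T>10 °C] = -0.8856
  Pd branch = 1.77·Pd^0.52·e^(0.02·RH+f) = 35.2 μm/a
  Cl⁻ term: 0.102·269.6^0.62·exp(0.033·78+0.04·26.4) = 123.6
  sum: 35.2 + 123.6 → r_corr = 158.8 μm/a
ISO 9224: D(t) = r_corr · t^b with b = 0.523 (carbon steel, B1)
  D(13) = 158.8 × 13^0.523 = 158.8 × 3.825 = 607.5 μm
  Mass loss = 607.5 μm × 7.85 g/cm³ = 4769 g·m⁻²

D(13) = 4.77e+03 g·m⁻²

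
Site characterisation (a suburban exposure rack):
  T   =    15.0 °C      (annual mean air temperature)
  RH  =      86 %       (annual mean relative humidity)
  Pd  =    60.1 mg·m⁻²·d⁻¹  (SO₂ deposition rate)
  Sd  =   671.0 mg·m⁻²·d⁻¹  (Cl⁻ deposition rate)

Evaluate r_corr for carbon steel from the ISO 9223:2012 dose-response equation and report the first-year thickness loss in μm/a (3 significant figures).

r_corr = 243 μm/a

carbon steel: T>10 °C ⇒ hinge -0.054·(15.0−10) = -0.2700
  sulphur-dioxide contribution → 63.49 μm/a
  chloride contribution → 179.6 μm/a
  total first-year rate 243.1 μm/a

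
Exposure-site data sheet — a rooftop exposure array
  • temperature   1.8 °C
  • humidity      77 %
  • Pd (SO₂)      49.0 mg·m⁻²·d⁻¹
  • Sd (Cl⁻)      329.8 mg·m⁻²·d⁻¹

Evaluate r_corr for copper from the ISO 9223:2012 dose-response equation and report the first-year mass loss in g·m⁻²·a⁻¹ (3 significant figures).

r_corr = 12.0 g·m⁻²·a⁻¹

copper: T≤10 °C ⇒ hinge +0.126·(1.8−10) = -1.0332
  sulphur-dioxide contribution → 0.4875 μm/a
  chloride contribution → 0.8567 μm/a
  ⇒ r_corr(copper) = 1.344 μm/a
Convert to mass loss: 1.344 μm/a × 8.96 g/cm³ = 12.04 g·m⁻²·a⁻¹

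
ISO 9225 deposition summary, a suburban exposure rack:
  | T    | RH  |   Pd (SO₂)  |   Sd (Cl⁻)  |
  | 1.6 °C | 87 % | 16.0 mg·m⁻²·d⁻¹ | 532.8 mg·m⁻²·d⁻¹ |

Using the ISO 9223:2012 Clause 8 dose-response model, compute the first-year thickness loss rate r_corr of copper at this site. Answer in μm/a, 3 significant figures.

copper: f(T) = +0.126·(T−10) [T≤10 °C] = -1.0584
  sulphur-dioxide contribution → 0.6411 μm/a
  chloride contribution → 1.384 μm/a
  total first-year rate 2.025 μm/a

r_corr = 2.03 μm/a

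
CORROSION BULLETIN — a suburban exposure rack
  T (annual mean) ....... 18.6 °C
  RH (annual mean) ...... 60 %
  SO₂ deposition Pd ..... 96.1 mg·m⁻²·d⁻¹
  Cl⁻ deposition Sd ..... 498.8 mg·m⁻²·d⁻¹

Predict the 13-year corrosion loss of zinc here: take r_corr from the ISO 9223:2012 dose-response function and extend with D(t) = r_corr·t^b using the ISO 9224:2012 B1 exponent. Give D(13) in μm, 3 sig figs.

zinc: f(T) = -0.071·(T−10) [T>10 °C] = -0.6106
  sulphur-dioxide contribution → 0.825 μm/a
  chloride contribution → 4.742 μm/a
  ⇒ r_corr(zinc) = 5.567 μm/a
Long-term exponent b (ISO 9224 Table 2, B1) = 0.813
  D(13) = 5.567 × 13^0.813 = 5.567 × 8.047 = 44.8 μm

D(13) = 44.8 μm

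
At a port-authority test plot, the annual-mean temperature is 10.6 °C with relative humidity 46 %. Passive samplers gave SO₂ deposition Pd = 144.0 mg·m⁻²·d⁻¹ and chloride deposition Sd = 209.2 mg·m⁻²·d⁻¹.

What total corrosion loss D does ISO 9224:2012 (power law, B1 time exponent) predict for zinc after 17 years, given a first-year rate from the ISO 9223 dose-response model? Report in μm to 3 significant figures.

zinc: f(T) = -0.071·(T−10) [T>10 °C] = -0.0426
  SO₂ term: 0.0129·144.0^0.44·exp(0.046·46-0.0426) = 0.9136
  Cl⁻ term: 0.0175·209.2^0.57·exp(0.008·46+0.085·10.6) = 1.309
  r_corr = 0.9136 + 1.309 = 2.222 μm/a
ISO 9224: D(t) = r_corr · t^b with b = 0.813 (zinc, B1)
  D(17) = 2.222 × 17^0.813 = 2.222 × 10.01 = 22.24 μm

D(17) = 22.2 μm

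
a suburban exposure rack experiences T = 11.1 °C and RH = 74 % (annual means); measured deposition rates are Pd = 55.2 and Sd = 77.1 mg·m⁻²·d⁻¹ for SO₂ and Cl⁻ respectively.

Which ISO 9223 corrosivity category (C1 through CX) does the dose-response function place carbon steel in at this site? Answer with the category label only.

C5

carbon steel: T>10 °C ⇒ hinge -0.054·(11.1−10) = -0.0594
  SO₂ term: 1.77·55.2^0.52·exp(0.02·74-0.0594) = 58.98
  Cl⁻ term: 0.102·77.1^0.62·exp(0.033·74+0.04·11.1) = 27.04
  sum: 58.98 + 27.04 → r_corr = 86.02 μm/a
ISO 9223 Table 2 (carbon steel): 80 < 86 ≤ 200 μm/a ⇒ C5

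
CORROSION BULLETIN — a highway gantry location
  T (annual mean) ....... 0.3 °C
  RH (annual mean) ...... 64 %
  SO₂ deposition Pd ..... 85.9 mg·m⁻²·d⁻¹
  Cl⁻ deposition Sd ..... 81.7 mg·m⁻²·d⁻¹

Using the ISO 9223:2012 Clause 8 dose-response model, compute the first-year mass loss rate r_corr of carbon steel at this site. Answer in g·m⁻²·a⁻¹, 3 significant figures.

carbon steel: T≤10 °C ⇒ hinge +0.150·(0.3−10) = -1.4550
  sulphur-dioxide contribution → 15.05 μm/a
  chloride contribution → 13.08 μm/a
  ⇒ r_corr(carbon steel) = 28.13 μm/a
Convert to mass loss: 28.13 μm/a × 7.85 g/cm³ = 220.9 g·m⁻²·a⁻¹

r_corr = 221 g·m⁻²·a⁻¹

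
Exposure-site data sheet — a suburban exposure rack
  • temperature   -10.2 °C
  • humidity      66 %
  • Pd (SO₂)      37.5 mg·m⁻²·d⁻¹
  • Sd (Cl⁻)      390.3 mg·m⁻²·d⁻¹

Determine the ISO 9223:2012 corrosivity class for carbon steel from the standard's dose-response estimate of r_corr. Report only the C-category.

C3

carbon steel: T≤10 °C ⇒ hinge +0.150·(-10.2−10) = -3.0300
  Pd branch = 1.77·Pd^0.52·e^(0.02·RH+f) = 2.108 μm/a
  Cl⁻ term: 0.102·390.3^0.62·exp(0.033·66+0.04·-10.2) = 24.21
  r_corr = 2.108 + 24.21 = 26.32 μm/a
Category bounds: 25…50 μm/a bracket r_corr ⇒ C3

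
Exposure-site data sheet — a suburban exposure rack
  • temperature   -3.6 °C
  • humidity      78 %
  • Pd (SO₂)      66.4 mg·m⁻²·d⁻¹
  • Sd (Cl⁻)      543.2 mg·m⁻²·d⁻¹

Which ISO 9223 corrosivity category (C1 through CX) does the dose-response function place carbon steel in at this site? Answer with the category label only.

carbon steel: f(T) = +0.150·(T−10) [T≤10 °C] = -2.0400
  Pd branch = 1.77·Pd^0.52·e^(0.02·RH+f) = 9.706 μm/a
  Sd branch = 0.102·Sd^0.62·e^(0.033·RH+0.04·T) = 57.49 μm/a
  r_corr = 9.706 + 57.49 = 67.2 μm/a
Category bounds: 50…80 μm/a bracket r_corr ⇒ C4

C4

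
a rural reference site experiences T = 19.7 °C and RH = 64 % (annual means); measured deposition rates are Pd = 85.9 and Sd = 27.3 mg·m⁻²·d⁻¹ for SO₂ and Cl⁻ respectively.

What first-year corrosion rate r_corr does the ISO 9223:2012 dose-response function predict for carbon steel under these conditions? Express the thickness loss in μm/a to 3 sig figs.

carbon steel: f(T) = -0.054·(T−10) [T>10 °C] = -0.5238
  sulphur-dioxide contribution → 38.2 μm/a
  chloride contribution → 14.4 μm/a
  ⇒ r_corr(carbon steel) = 52.6 μm/a

r_corr = 52.6 μm/a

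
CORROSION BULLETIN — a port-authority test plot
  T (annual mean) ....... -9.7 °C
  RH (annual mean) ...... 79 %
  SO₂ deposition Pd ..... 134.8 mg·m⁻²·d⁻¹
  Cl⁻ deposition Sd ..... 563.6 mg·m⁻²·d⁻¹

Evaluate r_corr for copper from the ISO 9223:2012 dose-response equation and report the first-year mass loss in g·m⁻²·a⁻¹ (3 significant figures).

r_corr = 6.93 g·m⁻²·a⁻¹

copper: temperature factor f = +0.126·(-19.7) = -2.4822
  Pd branch = 0.0053·Pd^0.26·e^(0.059·RH+f) = 0.1676 μm/a
  Sd branch = 0.01025·Sd^0.27·e^(0.036·RH+0.049·T) = 0.6056 μm/a
  r_corr = 0.1676 + 0.6056 = 0.7732 μm/a
Convert to mass loss: 0.7732 μm/a × 8.96 g/cm³ = 6.928 g·m⁻²·a⁻¹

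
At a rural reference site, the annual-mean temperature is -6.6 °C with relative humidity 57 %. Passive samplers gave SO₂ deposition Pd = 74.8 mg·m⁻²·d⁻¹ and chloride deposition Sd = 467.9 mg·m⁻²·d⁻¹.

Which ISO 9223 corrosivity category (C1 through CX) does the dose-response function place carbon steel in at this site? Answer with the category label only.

carbon steel: temperature factor f = +0.150·(-16.6) = -2.4900
  Pd branch = 1.77·Pd^0.52·e^(0.02·RH+f) = 4.326 μm/a
  Cl⁻ term: 0.102·467.9^0.62·exp(0.033·57+0.04·-6.6) = 23.25
  sum: 4.326 + 23.25 → r_corr = 27.57 μm/a
27.6 μm/a falls in (25, 50] for carbon steel → category C3

C3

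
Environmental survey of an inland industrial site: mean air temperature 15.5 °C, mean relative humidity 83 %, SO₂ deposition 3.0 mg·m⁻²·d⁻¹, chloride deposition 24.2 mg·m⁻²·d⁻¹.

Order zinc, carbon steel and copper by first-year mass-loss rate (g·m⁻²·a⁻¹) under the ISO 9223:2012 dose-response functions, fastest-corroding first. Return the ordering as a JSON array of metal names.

zinc: f(T) = -0.071·(T−10) [T>10 °C] = -0.3905
  sulphur-dioxide contribution → 0.6443 μm/a
  chloride contribution → 0.7805 μm/a
  ⇒ r_corr(zinc) = 1.425 μm/a
  mass loss = 1.425 μm/a × 7.14 g/cm³ = 10.17 g·m⁻²·a⁻¹
carbon steel: temperature factor f = -0.054·(5.5) = -0.2970
  sulphur-dioxide contribution → 12.25 μm/a
  chloride contribution → 21.15 μm/a
  total first-year rate 33.4 μm/a
  mass loss = 33.4 μm/a × 7.85 g/cm³ = 262.2 g·m⁻²·a⁻¹
copper: f(T) = -0.080·(T−10) [T>10 °C] = -0.4400
  sulphur-dioxide contribution → 0.6081 μm/a
  chloride contribution → 1.028 μm/a
  ⇒ r_corr(copper) = 1.636 μm/a
  mass loss = 1.636 μm/a × 8.96 g/cm³ = 14.66 g·m⁻²·a⁻¹
Ordering by g·m⁻²·a⁻¹: carbon steel (262) > copper (14.7) > zinc (10.2)

["carbon steel", "copper", "zinc"]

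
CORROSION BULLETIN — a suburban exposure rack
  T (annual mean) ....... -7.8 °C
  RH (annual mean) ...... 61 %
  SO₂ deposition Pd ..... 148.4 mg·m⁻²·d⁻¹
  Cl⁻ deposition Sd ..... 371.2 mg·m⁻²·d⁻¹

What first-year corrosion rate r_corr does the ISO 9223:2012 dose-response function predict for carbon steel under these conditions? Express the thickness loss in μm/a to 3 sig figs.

carbon steel: f(T) = +0.150·(T−10) [T≤10 °C] = -2.6700
  SO₂ term: 1.77·148.4^0.52·exp(0.02·61-2.6700) = 5.59
  Sd branch = 0.102·Sd^0.62·e^(0.033·RH+0.04·T) = 21.9 μm/a
  r_corr = 5.59 + 21.9 = 27.49 μm/a

r_corr = 27.5 μm/a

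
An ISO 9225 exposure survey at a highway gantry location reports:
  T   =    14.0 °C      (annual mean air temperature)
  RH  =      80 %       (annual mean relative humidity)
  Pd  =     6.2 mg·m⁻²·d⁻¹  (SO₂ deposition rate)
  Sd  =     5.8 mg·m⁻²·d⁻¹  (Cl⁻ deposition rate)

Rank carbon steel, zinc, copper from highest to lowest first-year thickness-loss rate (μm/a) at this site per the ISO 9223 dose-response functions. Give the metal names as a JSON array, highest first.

["carbon steel", "copper", "zinc"]

carbon steel: temperature factor f = -0.054·(4.0) = -0.2160
  Pd branch = 1.77·Pd^0.52·e^(0.02·RH+f) = 18.24 μm/a
  Sd branch = 0.102·Sd^0.62·e^(0.033·RH+0.04·T) = 7.442 μm/a
  sum: 18.24 + 7.442 → r_corr = 25.68 μm/a
zinc: T>10 °C ⇒ hinge -0.071·(14.0−10) = -0.2840
  SO₂ term: 0.0129·6.2^0.44·exp(0.046·80-0.2840) = 0.8592
  Sd branch = 0.0175·Sd^0.57·e^(0.008·RH+0.085·T) = 0.2971 μm/a
  r_corr = 0.8592 + 0.2971 = 1.156 μm/a
copper: T>10 °C ⇒ hinge -0.080·(14.0−10) = -0.3200
  SO₂ term: 0.0053·6.2^0.26·exp(0.059·80-0.3200) = 0.6937
  Sd branch = 0.01025·Sd^0.27·e^(0.036·RH+0.049·T) = 0.5828 μm/a
  sum: 0.6937 + 0.5828 → r_corr = 1.277 μm/a
Ordering by μm/a: carbon steel (25.7) > copper (1.28) > zinc (1.16)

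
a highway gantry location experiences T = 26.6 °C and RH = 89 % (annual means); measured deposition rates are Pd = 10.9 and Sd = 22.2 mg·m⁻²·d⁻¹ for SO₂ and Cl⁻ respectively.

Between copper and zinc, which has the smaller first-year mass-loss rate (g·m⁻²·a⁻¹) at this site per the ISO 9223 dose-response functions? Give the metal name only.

zinc

copper: T>10 °C ⇒ hinge -0.080·(26.6−10) = -1.3280
  SO₂ term: 0.0053·10.9^0.26·exp(0.059·89-1.3280) = 0.4986
  Cl⁻ term: 0.01025·22.2^0.27·exp(0.036·89+0.049·26.6) = 2.147
  r_corr = 0.4986 + 2.147 = 2.645 μm/a
  mass loss = 2.645 μm/a × 8.96 g/cm³ = 23.7 g·m⁻²·a⁻¹
zinc: f(T) = -0.071·(T−10) [T>10 °C] = -1.1786
  Pd branch = 0.0129·Pd^0.44·e^(0.046·RH+f) = 0.6811 μm/a
  Sd branch = 0.0175·Sd^0.57·e^(0.008·RH+0.085·T) = 2.003 μm/a
  r_corr = 0.6811 + 2.003 = 2.684 μm/a
  mass loss = 2.684 μm/a × 7.14 g/cm³ = 19.16 g·m⁻²·a⁻¹
Ordering by g·m⁻²·a⁻¹: copper (23.7) > zinc (19.2)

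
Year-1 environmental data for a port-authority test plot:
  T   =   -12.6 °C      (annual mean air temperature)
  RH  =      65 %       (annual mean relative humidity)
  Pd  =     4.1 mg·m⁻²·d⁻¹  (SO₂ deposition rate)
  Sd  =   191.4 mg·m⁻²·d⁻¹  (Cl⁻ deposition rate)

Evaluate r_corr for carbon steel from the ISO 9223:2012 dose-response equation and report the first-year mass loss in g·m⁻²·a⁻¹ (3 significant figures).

r_corr = 111 g·m⁻²·a⁻¹

carbon steel: f(T) = +0.150·(T−10) [T≤10 °C] = -3.3900
  Pd branch = 1.77·Pd^0.52·e^(0.02·RH+f) = 0.456 μm/a
  Sd branch = 0.102·Sd^0.62·e^(0.033·RH+0.04·T) = 13.68 μm/a
  sum: 0.456 + 13.68 → r_corr = 14.14 μm/a
Convert to mass loss: 14.14 μm/a × 7.85 g/cm³ = 111 g·m⁻²·a⁻¹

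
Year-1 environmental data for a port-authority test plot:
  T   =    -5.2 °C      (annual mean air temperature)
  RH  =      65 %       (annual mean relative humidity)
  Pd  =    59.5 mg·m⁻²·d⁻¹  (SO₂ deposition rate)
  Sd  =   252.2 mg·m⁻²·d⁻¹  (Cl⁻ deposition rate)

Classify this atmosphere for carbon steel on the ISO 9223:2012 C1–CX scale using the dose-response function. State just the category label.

C3

carbon steel: T≤10 °C ⇒ hinge +0.150·(-5.2−10) = -2.2800
  SO₂ term: 1.77·59.5^0.52·exp(0.02·65-2.2800) = 5.56
  Sd branch = 0.102·Sd^0.62·e^(0.033·RH+0.04·T) = 21.82 μm/a
  sum: 5.56 + 21.82 → r_corr = 27.38 μm/a
27.4 μm/a falls in (25, 50] for carbon steel → category C3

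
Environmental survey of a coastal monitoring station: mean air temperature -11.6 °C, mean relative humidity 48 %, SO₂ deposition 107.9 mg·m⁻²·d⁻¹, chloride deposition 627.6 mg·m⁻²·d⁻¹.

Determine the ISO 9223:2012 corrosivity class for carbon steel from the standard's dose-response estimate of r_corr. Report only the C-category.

C2

carbon steel: temperature factor f = +0.150·(-21.6) = -3.2400
  sulphur-dioxide contribution → 2.065 μm/a
  chloride contribution → 16.97 μm/a
  total first-year rate 19.03 μm/a
19 μm/a falls in (1.3, 25] for carbon steel → category C2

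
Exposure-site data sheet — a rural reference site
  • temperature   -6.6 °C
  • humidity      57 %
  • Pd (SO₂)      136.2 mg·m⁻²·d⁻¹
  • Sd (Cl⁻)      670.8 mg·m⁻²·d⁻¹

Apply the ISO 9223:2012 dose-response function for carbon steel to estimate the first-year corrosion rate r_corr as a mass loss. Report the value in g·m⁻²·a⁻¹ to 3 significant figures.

r_corr = 275 g·m⁻²·a⁻¹

carbon steel: temperature factor f = +0.150·(-16.6) = -2.4900
  SO₂ term: 1.77·136.2^0.52·exp(0.02·57-2.4900) = 5.908
  Cl⁻ term: 0.102·670.8^0.62·exp(0.033·57+0.04·-6.6) = 29.06
  r_corr = 5.908 + 29.06 = 34.97 μm/a
Convert to mass loss: 34.97 μm/a × 7.85 g/cm³ = 274.5 g·m⁻²·a⁻¹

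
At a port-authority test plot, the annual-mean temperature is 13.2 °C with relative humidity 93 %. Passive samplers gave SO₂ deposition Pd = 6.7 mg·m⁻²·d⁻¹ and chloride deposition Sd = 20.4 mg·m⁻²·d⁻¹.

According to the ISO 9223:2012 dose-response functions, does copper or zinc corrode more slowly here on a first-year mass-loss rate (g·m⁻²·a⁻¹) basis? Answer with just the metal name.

copper: temperature factor f = -0.080·(3.2) = -0.2560
  sulphur-dioxide contribution → 1.625 μm/a
  chloride contribution → 1.257 μm/a
  ⇒ r_corr(copper) = 2.882 μm/a
  mass loss = 2.882 μm/a × 8.96 g/cm³ = 25.82 g·m⁻²·a⁻¹
zinc: T>10 °C ⇒ hinge -0.071·(13.2−10) = -0.2272
  sulphur-dioxide contribution → 1.711 μm/a
  chloride contribution → 0.6308 μm/a
  total first-year rate 2.342 μm/a
  mass loss = 2.342 μm/a × 7.14 g/cm³ = 16.72 g·m⁻²·a⁻¹
Ordering by g·m⁻²·a⁻¹: copper (25.8) > zinc (16.7)

zinc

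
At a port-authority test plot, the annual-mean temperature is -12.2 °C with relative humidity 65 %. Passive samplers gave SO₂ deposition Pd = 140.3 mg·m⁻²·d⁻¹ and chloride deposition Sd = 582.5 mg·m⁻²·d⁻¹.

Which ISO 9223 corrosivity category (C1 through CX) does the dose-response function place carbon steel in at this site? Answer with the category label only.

C3

carbon steel: T≤10 °C ⇒ hinge +0.150·(-12.2−10) = -3.3300
  SO₂ term: 1.77·140.3^0.52·exp(0.02·65-3.3300) = 3.04
  Cl⁻ term: 0.102·582.5^0.62·exp(0.033·65+0.04·-12.2) = 27.71
  sum: 3.04 + 27.71 → r_corr = 30.75 μm/a
30.8 μm/a falls in (25, 50] for carbon steel → category C3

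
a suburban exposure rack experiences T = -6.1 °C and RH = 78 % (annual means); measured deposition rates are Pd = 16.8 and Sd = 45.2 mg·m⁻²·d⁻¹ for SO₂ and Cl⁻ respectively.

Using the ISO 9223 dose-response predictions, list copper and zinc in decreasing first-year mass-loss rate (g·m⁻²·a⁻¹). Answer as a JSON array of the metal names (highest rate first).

copper: f(T) = +0.126·(T−10) [T≤10 °C] = -2.0286
  sulphur-dioxide contribution → 0.1447 μm/a
  chloride contribution → 0.3526 μm/a
  total first-year rate 0.4973 μm/a
  mass loss = 0.4973 μm/a × 8.96 g/cm³ = 4.456 g·m⁻²·a⁻¹
zinc: f(T) = +0.038·(T−10) [T≤10 °C] = -0.6118
  sulphur-dioxide contribution → 0.8755 μm/a
  chloride contribution → 0.1707 μm/a
  total first-year rate 1.046 μm/a
  mass loss = 1.046 μm/a × 7.14 g/cm³ = 7.47 g·m⁻²·a⁻¹
Ordering by g·m⁻²·a⁻¹: zinc (7.47) > copper (4.46)

["zinc", "copper"]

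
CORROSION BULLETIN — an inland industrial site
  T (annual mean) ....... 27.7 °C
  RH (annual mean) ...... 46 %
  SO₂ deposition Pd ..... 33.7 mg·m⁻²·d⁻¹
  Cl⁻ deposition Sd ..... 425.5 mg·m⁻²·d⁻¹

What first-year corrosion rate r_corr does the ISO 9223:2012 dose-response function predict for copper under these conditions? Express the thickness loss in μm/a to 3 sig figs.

copper: f(T) = -0.080·(T−10) [T>10 °C] = -1.4160
  SO₂ term: 0.0053·33.7^0.26·exp(0.059·46-1.4160) = 0.04844
  Sd branch = 0.01025·Sd^0.27·e^(0.036·RH+0.049·T) = 1.07 μm/a
  r_corr = 0.04844 + 1.07 = 1.118 μm/a

r_corr = 1.12 μm/a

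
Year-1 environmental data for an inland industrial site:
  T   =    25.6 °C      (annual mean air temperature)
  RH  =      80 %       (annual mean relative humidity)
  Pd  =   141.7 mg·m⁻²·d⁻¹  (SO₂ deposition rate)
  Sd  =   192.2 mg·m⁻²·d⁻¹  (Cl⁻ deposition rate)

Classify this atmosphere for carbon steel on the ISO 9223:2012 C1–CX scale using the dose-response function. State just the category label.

carbon steel: temperature factor f = -0.054·(15.6) = -0.8424
  SO₂ term: 1.77·141.7^0.52·exp(0.02·80-0.8424) = 49.63
  Cl⁻ term: 0.102·192.2^0.62·exp(0.033·80+0.04·25.6) = 103.7
  r_corr = 49.63 + 103.7 = 153.3 μm/a
Category bounds: 80…200 μm/a bracket r_corr ⇒ C5

C5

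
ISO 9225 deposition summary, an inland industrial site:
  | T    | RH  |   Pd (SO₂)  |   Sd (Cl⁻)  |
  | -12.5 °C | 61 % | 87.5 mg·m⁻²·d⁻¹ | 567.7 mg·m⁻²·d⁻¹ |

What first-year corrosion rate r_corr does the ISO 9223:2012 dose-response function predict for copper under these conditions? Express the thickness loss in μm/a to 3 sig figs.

r_corr = 0.313 μm/a

copper: temperature factor f = +0.126·(-22.5) = -2.8350
  Pd branch = 0.0053·Pd^0.26·e^(0.059·RH+f) = 0.03639 μm/a
  Sd branch = 0.01025·Sd^0.27·e^(0.036·RH+0.049·T) = 0.2767 μm/a
  sum: 0.03639 + 0.2767 → r_corr = 0.3131 μm/a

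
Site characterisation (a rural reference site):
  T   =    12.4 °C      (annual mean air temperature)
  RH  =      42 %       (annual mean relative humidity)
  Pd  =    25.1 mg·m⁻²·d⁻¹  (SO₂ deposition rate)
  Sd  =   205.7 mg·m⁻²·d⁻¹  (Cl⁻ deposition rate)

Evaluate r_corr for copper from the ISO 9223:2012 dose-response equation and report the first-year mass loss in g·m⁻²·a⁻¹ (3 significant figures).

r_corr = 4.30 g·m⁻²·a⁻¹

copper: T>10 °C ⇒ hinge -0.080·(12.4−10) = -0.1920
  sulphur-dioxide contribution → 0.1205 μm/a
  chloride contribution → 0.3596 μm/a
  ⇒ r_corr(copper) = 0.4801 μm/a
Convert to mass loss: 0.4801 μm/a × 8.96 g/cm³ = 4.302 g·m⁻²·a⁻¹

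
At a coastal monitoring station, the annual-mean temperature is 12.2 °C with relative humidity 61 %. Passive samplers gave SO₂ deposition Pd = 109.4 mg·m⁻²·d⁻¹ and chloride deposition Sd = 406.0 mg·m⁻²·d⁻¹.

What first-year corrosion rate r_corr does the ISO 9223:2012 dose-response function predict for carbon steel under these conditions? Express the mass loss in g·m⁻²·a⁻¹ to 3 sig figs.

r_corr = 885 g·m⁻²·a⁻¹

carbon steel: T>10 °C ⇒ hinge -0.054·(12.2−10) = -0.1188
  Pd branch = 1.77·Pd^0.52·e^(0.02·RH+f) = 61.17 μm/a
  Sd branch = 0.102·Sd^0.62·e^(0.033·RH+0.04·T) = 51.53 μm/a
  r_corr = 61.17 + 51.53 = 112.7 μm/a
Convert to mass loss: 112.7 μm/a × 7.85 g/cm³ = 884.7 g·m⁻²·a⁻¹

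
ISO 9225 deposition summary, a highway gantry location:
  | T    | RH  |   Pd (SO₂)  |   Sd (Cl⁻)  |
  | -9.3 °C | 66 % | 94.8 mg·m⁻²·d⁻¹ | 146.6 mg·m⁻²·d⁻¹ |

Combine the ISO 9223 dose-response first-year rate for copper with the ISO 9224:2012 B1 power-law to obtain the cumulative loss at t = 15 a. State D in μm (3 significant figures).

copper: T≤10 °C ⇒ hinge +0.126·(-9.3−10) = -2.4318
  SO₂ term: 0.0053·94.8^0.26·exp(0.059·66-2.4318) = 0.07469
  Sd branch = 0.01025·Sd^0.27·e^(0.036·RH+0.049·T) = 0.2689 μm/a
  sum: 0.07469 + 0.2689 → r_corr = 0.3436 μm/a
Power-law: D(15) = r_corr · 15^0.667
  D(15) = 0.3436 × 15^0.667 = 0.3436 × 6.088 = 2.092 μm

D(15) = 2.09 μm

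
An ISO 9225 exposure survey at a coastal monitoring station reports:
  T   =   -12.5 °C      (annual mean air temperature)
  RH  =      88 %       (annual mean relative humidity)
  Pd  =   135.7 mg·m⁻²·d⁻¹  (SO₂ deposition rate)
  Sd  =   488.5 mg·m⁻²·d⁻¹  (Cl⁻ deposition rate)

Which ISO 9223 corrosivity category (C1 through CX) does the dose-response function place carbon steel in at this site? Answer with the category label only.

C4

carbon steel: T≤10 °C ⇒ hinge +0.150·(-12.5−10) = -3.3750
  SO₂ term: 1.77·135.7^0.52·exp(0.02·88-3.3750) = 4.524
  Sd branch = 0.102·Sd^0.62·e^(0.033·RH+0.04·T) = 52.45 μm/a
  r_corr = 4.524 + 52.45 = 56.97 μm/a
Category bounds: 50…80 μm/a bracket r_corr ⇒ C4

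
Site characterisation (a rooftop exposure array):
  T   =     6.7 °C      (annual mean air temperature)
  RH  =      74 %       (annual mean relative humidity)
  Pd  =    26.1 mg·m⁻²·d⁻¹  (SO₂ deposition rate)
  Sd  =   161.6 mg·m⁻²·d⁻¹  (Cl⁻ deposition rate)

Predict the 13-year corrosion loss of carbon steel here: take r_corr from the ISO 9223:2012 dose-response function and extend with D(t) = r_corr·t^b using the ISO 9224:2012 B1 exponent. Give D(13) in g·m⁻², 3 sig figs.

carbon steel: temperature factor f = +0.150·(-3.3) = -0.4950
  SO₂ term: 1.77·26.1^0.52·exp(0.02·74-0.4950) = 25.85
  Cl⁻ term: 0.102·161.6^0.62·exp(0.033·74+0.04·6.7) = 35.87
  r_corr = 25.85 + 35.87 = 61.72 μm/a
ISO 9224: D(t) = r_corr · t^b with b = 0.523 (carbon steel, B1)
  D(13) = 61.72 × 13^0.523 = 61.72 × 3.825 = 236.1 μm
  Mass loss = 236.1 μm × 7.85 g/cm³ = 1853 g·m⁻²

D(13) = 1.85e+03 g·m⁻²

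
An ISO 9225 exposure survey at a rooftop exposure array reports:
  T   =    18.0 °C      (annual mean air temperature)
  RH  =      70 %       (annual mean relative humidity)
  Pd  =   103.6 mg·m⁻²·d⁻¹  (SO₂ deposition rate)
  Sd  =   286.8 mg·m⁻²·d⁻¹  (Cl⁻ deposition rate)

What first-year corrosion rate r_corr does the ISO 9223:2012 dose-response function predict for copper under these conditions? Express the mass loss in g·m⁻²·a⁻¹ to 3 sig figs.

copper: f(T) = -0.080·(T−10) [T>10 °C] = -0.6400
  SO₂ term: 0.0053·103.6^0.26·exp(0.059·70-0.6400) = 0.5807
  Cl⁻ term: 0.01025·286.8^0.27·exp(0.036·70+0.049·18.0) = 1.418
  r_corr = 0.5807 + 1.418 = 1.999 μm/a
Convert to mass loss: 1.999 μm/a × 8.96 g/cm³ = 17.91 g·m⁻²·a⁻¹

r_corr = 17.9 g·m⁻²·a⁻¹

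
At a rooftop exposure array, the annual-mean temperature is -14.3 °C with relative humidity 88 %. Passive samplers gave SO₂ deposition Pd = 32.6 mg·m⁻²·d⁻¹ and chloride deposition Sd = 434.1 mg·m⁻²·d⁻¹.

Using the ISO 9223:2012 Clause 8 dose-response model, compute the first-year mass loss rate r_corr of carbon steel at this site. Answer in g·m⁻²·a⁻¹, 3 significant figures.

carbon steel: T≤10 °C ⇒ hinge +0.150·(-14.3−10) = -3.6450
  SO₂ term: 1.77·32.6^0.52·exp(0.02·88-3.6450) = 1.645
  Cl⁻ term: 0.102·434.1^0.62·exp(0.033·88+0.04·-14.3) = 45.36
  r_corr = 1.645 + 45.36 = 47.01 μm/a
Convert to mass loss: 47.01 μm/a × 7.85 g/cm³ = 369 g·m⁻²·a⁻¹

r_corr = 369 g·m⁻²·a⁻¹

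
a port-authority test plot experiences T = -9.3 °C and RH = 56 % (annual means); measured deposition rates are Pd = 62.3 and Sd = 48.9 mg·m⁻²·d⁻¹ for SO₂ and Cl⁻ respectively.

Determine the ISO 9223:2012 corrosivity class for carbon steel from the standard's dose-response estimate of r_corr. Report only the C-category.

C2

carbon steel: T≤10 °C ⇒ hinge +0.150·(-9.3−10) = -2.8950
  Pd branch = 1.77·Pd^0.52·e^(0.02·RH+f) = 2.572 μm/a
  Cl⁻ term: 0.102·48.9^0.62·exp(0.033·56+0.04·-9.3) = 4.977
  r_corr = 2.572 + 4.977 = 7.549 μm/a
ISO 9223 Table 2 (carbon steel): 1.3 < 7.55 ≤ 25 μm/a ⇒ C2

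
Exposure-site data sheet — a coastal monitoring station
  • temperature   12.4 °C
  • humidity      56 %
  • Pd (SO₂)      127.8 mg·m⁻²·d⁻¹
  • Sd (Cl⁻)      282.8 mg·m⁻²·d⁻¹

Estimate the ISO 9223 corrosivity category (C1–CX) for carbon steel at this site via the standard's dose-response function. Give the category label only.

C5

carbon steel: temperature factor f = -0.054·(2.4) = -0.1296
  Pd branch = 1.77·Pd^0.52·e^(0.02·RH+f) = 59.36 μm/a
  Sd branch = 0.102·Sd^0.62·e^(0.033·RH+0.04·T) = 35.2 μm/a
  r_corr = 59.36 + 35.2 = 94.56 μm/a
94.6 μm/a falls in (80, 200] for carbon steel → category C5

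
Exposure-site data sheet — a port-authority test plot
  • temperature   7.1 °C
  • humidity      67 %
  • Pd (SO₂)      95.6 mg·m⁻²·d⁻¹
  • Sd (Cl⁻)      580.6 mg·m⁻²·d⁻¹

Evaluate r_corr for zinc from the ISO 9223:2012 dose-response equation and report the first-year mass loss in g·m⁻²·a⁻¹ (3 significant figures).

r_corr = 28.1 g·m⁻²·a⁻¹

zinc: T≤10 °C ⇒ hinge +0.038·(7.1−10) = -0.1102
  Pd branch = 0.0129·Pd^0.44·e^(0.046·RH+f) = 1.873 μm/a
  Cl⁻ term: 0.0175·580.6^0.57·exp(0.008·67+0.085·7.1) = 2.057
  r_corr = 1.873 + 2.057 = 3.931 μm/a
Convert to mass loss: 3.931 μm/a × 7.14 g/cm³ = 28.07 g·m⁻²·a⁻¹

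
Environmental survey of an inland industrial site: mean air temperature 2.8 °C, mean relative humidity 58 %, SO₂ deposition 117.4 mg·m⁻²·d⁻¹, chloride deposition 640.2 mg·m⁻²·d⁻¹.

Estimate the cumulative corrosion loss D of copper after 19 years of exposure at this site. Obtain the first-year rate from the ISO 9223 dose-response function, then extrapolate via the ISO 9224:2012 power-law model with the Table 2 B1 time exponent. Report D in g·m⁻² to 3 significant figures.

copper: temperature factor f = +0.126·(-7.2) = -0.9072
  sulphur-dioxide contribution → 0.2262 μm/a
  chloride contribution → 0.543 μm/a
  total first-year rate 0.7693 μm/a
Long-term exponent b (ISO 9224 Table 2, B1) = 0.667
  D(19) = 0.7693 × 19^0.667 = 0.7693 × 7.127 = 5.483 μm
  Mass loss = 5.483 μm × 8.96 g/cm³ = 49.13 g·m⁻²

D(19) = 49.1 g·m⁻²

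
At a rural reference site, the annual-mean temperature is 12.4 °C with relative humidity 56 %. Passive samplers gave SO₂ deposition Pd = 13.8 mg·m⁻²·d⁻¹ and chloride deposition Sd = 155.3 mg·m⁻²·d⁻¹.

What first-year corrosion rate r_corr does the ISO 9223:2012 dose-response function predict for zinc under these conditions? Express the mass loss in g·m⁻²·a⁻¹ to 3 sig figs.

r_corr = 13.2 g·m⁻²·a⁻¹

zinc: T>10 °C ⇒ hinge -0.071·(12.4−10) = -0.1704
  Pd branch = 0.0129·Pd^0.44·e^(0.046·RH+f) = 0.4538 μm/a
  Sd branch = 0.0175·Sd^0.57·e^(0.008·RH+0.085·T) = 1.394 μm/a
  sum: 0.4538 + 1.394 → r_corr = 1.848 μm/a
Convert to mass loss: 1.848 μm/a × 7.14 g/cm³ = 13.19 g·m⁻²·a⁻¹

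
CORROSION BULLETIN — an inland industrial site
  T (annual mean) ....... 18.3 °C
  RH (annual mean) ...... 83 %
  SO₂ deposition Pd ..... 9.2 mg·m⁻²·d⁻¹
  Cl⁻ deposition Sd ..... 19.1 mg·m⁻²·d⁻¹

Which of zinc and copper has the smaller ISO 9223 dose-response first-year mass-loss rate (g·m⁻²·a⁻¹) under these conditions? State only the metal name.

zinc: T>10 °C ⇒ hinge -0.071·(18.3−10) = -0.5893
  Pd branch = 0.0129·Pd^0.44·e^(0.046·RH+f) = 0.8647 μm/a
  Cl⁻ term: 0.0175·19.1^0.57·exp(0.008·83+0.085·18.3) = 0.8653
  sum: 0.8647 + 0.8653 → r_corr = 1.73 μm/a
  mass loss = 1.73 μm/a × 7.14 g/cm³ = 12.35 g·m⁻²·a⁻¹
copper: f(T) = -0.080·(T−10) [T>10 °C] = -0.6640
  SO₂ term: 0.0053·9.2^0.26·exp(0.059·83-0.6640) = 0.6505
  Sd branch = 0.01025·Sd^0.27·e^(0.036·RH+0.049·T) = 1.106 μm/a
  sum: 0.6505 + 1.106 → r_corr = 1.756 μm/a
  mass loss = 1.756 μm/a × 8.96 g/cm³ = 15.74 g·m⁻²·a⁻¹
Ordering by g·m⁻²·a⁻¹: copper (15.7) > zinc (12.4)

zinc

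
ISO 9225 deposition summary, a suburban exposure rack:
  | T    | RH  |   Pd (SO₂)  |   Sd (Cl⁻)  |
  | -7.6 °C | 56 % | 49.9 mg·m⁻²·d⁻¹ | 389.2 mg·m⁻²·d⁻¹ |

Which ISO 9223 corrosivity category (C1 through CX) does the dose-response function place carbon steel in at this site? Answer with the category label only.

carbon steel: f(T) = +0.150·(T−10) [T≤10 °C] = -2.6400
  Pd branch = 1.77·Pd^0.52·e^(0.02·RH+f) = 2.957 μm/a
  Cl⁻ term: 0.102·389.2^0.62·exp(0.033·56+0.04·-7.6) = 19.28
  sum: 2.957 + 19.28 → r_corr = 22.23 μm/a
ISO 9223 Table 2 (carbon steel): 1.3 < 22.2 ≤ 25 μm/a ⇒ C2

C2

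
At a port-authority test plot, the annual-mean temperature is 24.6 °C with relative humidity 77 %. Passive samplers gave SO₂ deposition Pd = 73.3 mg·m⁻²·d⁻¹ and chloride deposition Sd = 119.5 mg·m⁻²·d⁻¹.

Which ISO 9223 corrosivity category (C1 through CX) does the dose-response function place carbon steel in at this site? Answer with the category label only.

carbon steel: temperature factor f = -0.054·(14.6) = -0.7884
  sulphur-dioxide contribution → 35.01 μm/a
  chloride contribution → 67.21 μm/a
  total first-year rate 102.2 μm/a
102 μm/a falls in (80, 200] for carbon steel → category C5

C5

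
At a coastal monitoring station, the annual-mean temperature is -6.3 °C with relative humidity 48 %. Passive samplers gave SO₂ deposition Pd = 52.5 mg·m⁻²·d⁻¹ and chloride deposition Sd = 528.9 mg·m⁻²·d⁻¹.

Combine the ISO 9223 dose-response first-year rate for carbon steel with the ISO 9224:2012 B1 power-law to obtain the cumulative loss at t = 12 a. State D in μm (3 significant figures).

D(12) = 80.7 μm

carbon steel: T≤10 °C ⇒ hinge +0.150·(-6.3−10) = -2.4450
  Pd branch = 1.77·Pd^0.52·e^(0.02·RH+f) = 3.144 μm/a
  Cl⁻ term: 0.102·528.9^0.62·exp(0.033·48+0.04·-6.3) = 18.86
  sum: 3.144 + 18.86 → r_corr = 22.01 μm/a
ISO 9224: D(t) = r_corr · t^b with b = 0.523 (carbon steel, B1)
  D(12) = 22.01 × 12^0.523 = 22.01 × 3.668 = 80.71 μm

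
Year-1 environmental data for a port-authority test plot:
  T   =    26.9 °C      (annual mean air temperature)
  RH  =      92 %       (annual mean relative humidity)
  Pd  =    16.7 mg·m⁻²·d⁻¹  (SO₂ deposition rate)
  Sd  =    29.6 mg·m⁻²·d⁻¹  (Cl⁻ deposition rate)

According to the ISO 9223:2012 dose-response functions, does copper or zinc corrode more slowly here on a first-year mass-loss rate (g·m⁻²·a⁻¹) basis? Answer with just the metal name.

zinc

copper: f(T) = -0.080·(T−10) [T>10 °C] = -1.3520
  sulphur-dioxide contribution → 0.6492 μm/a
  chloride contribution → 2.623 μm/a
  total first-year rate 3.272 μm/a
  mass loss = 3.272 μm/a × 8.96 g/cm³ = 29.32 g·m⁻²·a⁻¹
zinc: f(T) = -0.071·(T−10) [T>10 °C] = -1.1999
  sulphur-dioxide contribution → 0.9234 μm/a
  chloride contribution → 2.479 μm/a
  total first-year rate 3.403 μm/a
  mass loss = 3.403 μm/a × 7.14 g/cm³ = 24.3 g·m⁻²·a⁻¹
Ordering by g·m⁻²·a⁻¹: copper (29.3) > zinc (24.3)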